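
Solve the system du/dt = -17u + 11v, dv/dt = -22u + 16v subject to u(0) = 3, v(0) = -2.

u(t) = -5e^(5t) + 8e^(-6t), v(t) = -10e^(5t) + 8e^(-6t)

Coefficient matrix A = [[-17, 11], [-22, 16]].
Characteristic polynomial det(A - λI) = λ^2 + λ - 30 = 0.
Eigenvalues λ = -6, 5.
For λ=-6: (A-λI) row 1 is [-11, 11], so an eigenvector is (1, 1).
For λ=5: (A-λI) row 1 is [-22, 11], so an eigenvector is (1, 2).
General solution: K_1e^(-6t)(1,1) + K_2e^(5t)(1,2).
Applying u(0)=3, v(0)=-2 gives K_1=8, K_2=-5.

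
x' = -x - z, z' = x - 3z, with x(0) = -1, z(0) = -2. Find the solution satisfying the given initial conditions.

x(t) = te^(-2t) - e^(-2t), z(t) = te^(-2t) - 2e^(-2t)

Coefficient matrix A = [[-1, -1], [1, -3]].
Characteristic polynomial det(A - λI) = λ^2 + 4λ + 4 = 0.
Single eigenvalue λ = -2 with algebraic multiplicity 2.
Eigenvector v = (-1,-1); generalized eigenvector w with (A-λI)w=v is (2,3).
General solution: e^(-2t)[C_1·v + C_2·(t·v + w)].
Applying x(0)=-1, z(0)=-2 gives C_1=-1, C_2=-1.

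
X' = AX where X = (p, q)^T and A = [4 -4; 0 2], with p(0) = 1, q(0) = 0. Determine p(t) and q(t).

Coefficient matrix A = [[4, -4], [0, 2]].
Characteristic polynomial det(A - λI) = λ^2 - 6λ + 8 = 0.
Eigenvalues λ = 2, 4.
For λ=2: (A-λI) row 1 is [2, -4], so an eigenvector is (2, 1).
For λ=4: (A-λI) row 1 is [0, -4], so an eigenvector is (-1, 0).
General solution: c_1e^(2t)(2,1) + c_2e^(4t)(-1,0).
Applying p(0)=1, q(0)=0 gives c_1=0, c_2=-1.

p(t) = e^(4t), q(t) = 0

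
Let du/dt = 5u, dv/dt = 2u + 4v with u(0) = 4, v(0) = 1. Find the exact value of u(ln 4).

4096

A = [[5,0],[2,4]]; eigenvalues λ = 4, 5.
Eigenvectors: (0,-1) for λ=4, (-1,-2) for λ=5.
From the initial condition, c_1 = 7, c_2 = -4.
u(ln 4) = (7)(4^4)(0) + (-4)(4^5)(-1) = 4096.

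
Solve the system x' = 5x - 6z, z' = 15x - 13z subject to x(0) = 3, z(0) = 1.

Coefficient matrix A = [[5, -6], [15, -13]].
Characteristic polynomial det(A - λI) = λ^2 + 8λ + 25 = 0.
Eigenvalues λ = -4 ± 3i (complex conjugate pair).
For λ=-4+3i: an eigenvector is (-1,-2) - i(1,1) = (-1 - i, -2 - i).
A real fundamental pair from Re and Im of e^((-4+3i)t)v: X_1 = e^(-4t)(cos(3t)·(-1,-2) + sin(3t)·(1,1)), X_2 = e^(-4t)(sin(3t)·(-1,-2) - cos(3t)·(1,1)).
General solution: C_1X_1 + C_2X_2.
Applying x(0)=3, z(0)=1 gives C_1=2, C_2=-5.

x(t) = 7e^(-4t)sin(3t) + 3e^(-4t)cos(3t), z(t) = 12e^(-4t)sin(3t) + e^(-4t)cos(3t)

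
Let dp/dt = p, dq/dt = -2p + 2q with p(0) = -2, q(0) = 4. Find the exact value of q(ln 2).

A = [[1,0],[-2,2]]; eigenvalues λ = 2, 1.
Eigenvectors: (0,1) for λ=2, (-1,-2) for λ=1.
From the initial condition, c_1 = 8, c_2 = 2.
q(ln 2) = (8)(2^2)(1) + (2)(2^1)(-2) = 24.

24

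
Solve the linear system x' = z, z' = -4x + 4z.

Coefficient matrix A = [[0, 1], [-4, 4]].
Characteristic polynomial det(A - λI) = λ^2 - 4λ + 4 = 0.
Single eigenvalue λ = 2 with algebraic multiplicity 2.
Eigenvector v = (-1,-2); generalized eigenvector w with (A-λI)w=v is (-1,-3).
General solution: e^(2t)[c_1·v + c_2·(t·v + w)].

x(t) = -c_1e^(2t) - c_2te^(2t) - c_2e^(2t), z(t) = -2c_1e^(2t) - 2c_2te^(2t) - 3c_2e^(2t)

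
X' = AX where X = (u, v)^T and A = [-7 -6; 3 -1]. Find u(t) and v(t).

u(t) = -c_1e^(-4t)sin(3t) - c_1e^(-4t)cos(3t) - c_2e^(-4t)sin(3t) + c_2e^(-4t)cos(3t), v(t) = c_1e^(-4t)cos(3t) + c_2e^(-4t)sin(3t)

Coefficient matrix A = [[-7, -6], [3, -1]].
Characteristic polynomial det(A - λI) = λ^2 + 8λ + 25 = 0.
Eigenvalues λ = -4 ± 3i (complex conjugate pair).
For λ=-4+3i: an eigenvector is (-1,1) - i(-1,0) = (-1 + i, 1).
A real fundamental pair from Re and Im of e^((-4+3i)t)v: X_1 = e^(-4t)(cos(3t)·(-1,1) + sin(3t)·(-1,0)), X_2 = e^(-4t)(sin(3t)·(-1,1) - cos(3t)·(-1,0)).
General solution: c_1X_1 + c_2X_2.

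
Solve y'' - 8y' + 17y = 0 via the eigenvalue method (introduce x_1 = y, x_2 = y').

Let x_1 = y, x_2 = y'. Then x_1' = x_2 and x_2' = -17x_1 + 8x_2.
A = [[0,1],[-17,8]]; det(A-λI) = λ^2 - 8λ + 17.
Eigenvalues λ = 4 ± i.

y(t) = c_1e^(4t)cos(t) + c_2e^(4t)sin(t)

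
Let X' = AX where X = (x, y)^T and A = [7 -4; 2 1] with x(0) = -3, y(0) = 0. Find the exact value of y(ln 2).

-72

A = [[7,-4],[2,1]]; eigenvalues λ = 5, 3.
Eigenvectors: (-2,-1) for λ=5, (-1,-1) for λ=3.
From the initial condition, c_1 = 3, c_2 = -3.
y(ln 2) = (3)(2^5)(-1) + (-3)(2^3)(-1) = -72.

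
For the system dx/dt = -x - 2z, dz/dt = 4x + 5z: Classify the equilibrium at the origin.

unstable node

A = [[-1,-2],[4,5]]; det(A-λI) = λ^2 - 4λ + 3.
λ = 1, 3: both positive.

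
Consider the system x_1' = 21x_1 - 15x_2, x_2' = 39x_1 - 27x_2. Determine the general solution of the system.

Coefficient matrix A = [[21, -15], [39, -27]].
Characteristic polynomial det(A - λI) = λ^2 + 6λ + 18 = 0.
Eigenvalues λ = -3 ± 3i (complex conjugate pair).
For λ=-3+3i: an eigenvector is (-2,-3) - i(-1,-2) = (-2 + i, -3 + 2i).
A real fundamental pair from Re and Im of e^((-3+3i)t)v: X_1 = e^(-3t)(cos(3t)·(-2,-3) + sin(3t)·(-1,-2)), X_2 = e^(-3t)(sin(3t)·(-2,-3) - cos(3t)·(-1,-2)).
General solution: C_1X_1 + C_2X_2.

x_1(t) = -C_1e^(-3t)sin(3t) - 2C_1e^(-3t)cos(3t) - 2C_2e^(-3t)sin(3t) + C_2e^(-3t)cos(3t), x_2(t) = -2C_1e^(-3t)sin(3t) - 3C_1e^(-3t)cos(3t) - 3C_2e^(-3t)sin(3t) + 2C_2e^(-3t)cos(3t)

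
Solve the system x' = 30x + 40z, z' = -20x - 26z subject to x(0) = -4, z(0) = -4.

Coefficient matrix A = [[30, 40], [-20, -26]].
Characteristic polynomial det(A - λI) = λ^2 - 4λ + 20 = 0.
Eigenvalues λ = 2 ± 4i (complex conjugate pair).
For λ=2+4i: an eigenvector is (-3,2) - i(-1,1) = (-3 + i, 2 - i).
A real fundamental pair from Re and Im of e^((2+4i)t)v: X_1 = e^(2t)(cos(4t)·(-3,2) + sin(4t)·(-1,1)), X_2 = e^(2t)(sin(4t)·(-3,2) - cos(4t)·(-1,1)).
General solution: c_1X_1 + c_2X_2.
Applying x(0)=-4, z(0)=-4 gives c_1=8, c_2=20.

x(t) = -68e^(2t)sin(4t) - 4e^(2t)cos(4t), z(t) = 48e^(2t)sin(4t) - 4e^(2t)cos(4t)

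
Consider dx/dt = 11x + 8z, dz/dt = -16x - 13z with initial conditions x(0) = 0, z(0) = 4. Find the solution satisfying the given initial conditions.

Coefficient matrix A = [[11, 8], [-16, -13]].
Characteristic polynomial det(A - λI) = λ^2 + 2λ - 15 = 0.
Eigenvalues λ = 3, -5.
For λ=3: (A-λI) row 1 is [8, 8], so an eigenvector is (1, -1).
For λ=-5: (A-λI) row 1 is [16, 8], so an eigenvector is (-1, 2).
General solution: C_1e^(3t)(1,-1) + C_2e^(-5t)(-1,2).
Applying x(0)=0, z(0)=4 gives C_1=4, C_2=4.

x(t) = 4e^(3t) - 4e^(-5t), z(t) = -4e^(3t) + 8e^(-5t)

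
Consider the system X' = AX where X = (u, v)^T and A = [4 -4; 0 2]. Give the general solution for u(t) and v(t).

Coefficient matrix A = [[4, -4], [0, 2]].
Characteristic polynomial det(A - λI) = λ^2 - 6λ + 8 = 0.
Eigenvalues λ = 2, 4.
For λ=2: (A-λI) row 1 is [2, -4], so an eigenvector is (-2, -1).
For λ=4: (A-λI) row 1 is [0, -4], so an eigenvector is (-1, 0).
General solution: C_1e^(2t)(-2,-1) + C_2e^(4t)(-1,0).

u(t) = -2C_1e^(2t) - C_2e^(4t), v(t) = -C_1e^(2t)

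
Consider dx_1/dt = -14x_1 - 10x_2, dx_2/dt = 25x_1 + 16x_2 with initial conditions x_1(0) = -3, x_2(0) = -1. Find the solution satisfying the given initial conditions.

x_1(t) = 11e^(t)sin(5t) - 3e^(t)cos(5t), x_2(t) = -18e^(t)sin(5t) - e^(t)cos(5t)

Coefficient matrix A = [[-14, -10], [25, 16]].
Characteristic polynomial det(A - λI) = λ^2 - 2λ + 26 = 0.
Eigenvalues λ = 1 ± 5i (complex conjugate pair).
For λ=1+5i: an eigenvector is (1,-1) - i(-1,2) = (1 + i, -1 - 2i).
A real fundamental pair from Re and Im of e^((1+5i)t)v: X_1 = e^(t)(cos(5t)·(1,-1) + sin(5t)·(-1,2)), X_2 = e^(t)(sin(5t)·(1,-1) - cos(5t)·(-1,2)).
General solution: K_1X_1 + K_2X_2.
Applying x_1(0)=-3, x_2(0)=-1 gives K_1=-7, K_2=4.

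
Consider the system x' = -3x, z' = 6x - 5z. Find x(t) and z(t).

Coefficient matrix A = [[-3, 0], [6, -5]].
Characteristic polynomial det(A - λI) = λ^2 + 8λ + 15 = 0.
Eigenvalues λ = -3, -5.
For λ=-3: (A-λI) row 2 is [6, -2], so an eigenvector is (-1, -3).
For λ=-5: (A-λI) row 1 is [2, 0], so an eigenvector is (0, -1).
General solution: C_1e^(-3t)(-1,-3) + C_2e^(-5t)(0,-1).

x(t) = -C_1e^(-3t), z(t) = -3C_1e^(-3t) - C_2e^(-5t)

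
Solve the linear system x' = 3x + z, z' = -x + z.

Coefficient matrix A = [[3, 1], [-1, 1]].
Characteristic polynomial det(A - λI) = λ^2 - 4λ + 4 = 0.
Single eigenvalue λ = 2 with algebraic multiplicity 2.
Eigenvector v = (-1,1); generalized eigenvector w with (A-λI)w=v is (0,-1).
General solution: e^(2t)[K_1·v + K_2·(t·v + w)].

x(t) = -K_1e^(2t) - K_2te^(2t), z(t) = K_1e^(2t) + K_2te^(2t) - K_2e^(2t)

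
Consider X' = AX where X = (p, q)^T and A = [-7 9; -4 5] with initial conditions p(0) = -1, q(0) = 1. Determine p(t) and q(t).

Coefficient matrix A = [[-7, 9], [-4, 5]].
Characteristic polynomial det(A - λI) = λ^2 + 2λ + 1 = 0.
Single eigenvalue λ = -1 with algebraic multiplicity 2.
Eigenvector v = (3,2); generalized eigenvector w with (A-λI)w=v is (-2,-1).
General solution: e^(-t)[K_1·v + K_2·(t·v + w)].
Applying p(0)=-1, q(0)=1 gives K_1=3, K_2=5.

p(t) = 15te^(-t) - e^(-t), q(t) = 10te^(-t) + e^(-t)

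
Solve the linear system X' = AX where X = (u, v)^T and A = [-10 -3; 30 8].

u(t) = c_1e^(-t)cos(3t) + c_2e^(-t)sin(3t), v(t) = c_1e^(-t)sin(3t) - 3c_1e^(-t)cos(3t) - 3c_2e^(-t)sin(3t) - c_2e^(-t)cos(3t)

Coefficient matrix A = [[-10, -3], [30, 8]].
Characteristic polynomial det(A - λI) = λ^2 + 2λ + 10 = 0.
Eigenvalues λ = -1 ± 3i (complex conjugate pair).
For λ=-1+3i: an eigenvector is (1,-3) - i(0,1) = (1, -3 - i).
A real fundamental pair from Re and Im of e^((-1+3i)t)v: X_1 = e^(-t)(cos(3t)·(1,-3) + sin(3t)·(0,1)), X_2 = e^(-t)(sin(3t)·(1,-3) - cos(3t)·(0,1)).
General solution: c_1X_1 + c_2X_2.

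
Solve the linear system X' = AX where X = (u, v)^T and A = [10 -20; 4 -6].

Coefficient matrix A = [[10, -20], [4, -6]].
Characteristic polynomial det(A - λI) = λ^2 - 4λ + 20 = 0.
Eigenvalues λ = 2 ± 4i (complex conjugate pair).
For λ=2+4i: an eigenvector is (-1,0) - i(-2,-1) = (-1 + 2i, 0 + i).
A real fundamental pair from Re and Im of e^((2+4i)t)v: X_1 = e^(2t)(cos(4t)·(-1,0) + sin(4t)·(-2,-1)), X_2 = e^(2t)(sin(4t)·(-1,0) - cos(4t)·(-2,-1)).
General solution: C_1X_1 + C_2X_2.

u(t) = -2C_1e^(2t)sin(4t) - C_1e^(2t)cos(4t) - C_2e^(2t)sin(4t) + 2C_2e^(2t)cos(4t), v(t) = -C_1e^(2t)sin(4t) + C_2e^(2t)cos(4t)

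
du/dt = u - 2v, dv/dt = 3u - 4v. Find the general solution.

Coefficient matrix A = [[1, -2], [3, -4]].
Characteristic polynomial det(A - λI) = λ^2 + 3λ + 2 = 0.
Eigenvalues λ = -2, -1.
For λ=-2: (A-λI) row 1 is [3, -2], so an eigenvector is (-2, -3).
For λ=-1: (A-λI) row 1 is [2, -2], so an eigenvector is (1, 1).
General solution: C_1e^(-2t)(-2,-3) + C_2e^(-t)(1,1).

u(t) = -2C_1e^(-2t) + C_2e^(-t), v(t) = -3C_1e^(-2t) + C_2e^(-t)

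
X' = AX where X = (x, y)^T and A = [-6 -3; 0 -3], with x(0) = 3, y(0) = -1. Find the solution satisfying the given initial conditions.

x(t) = e^(-3t) + 2e^(-6t), y(t) = -e^(-3t)

Coefficient matrix A = [[-6, -3], [0, -3]].
Characteristic polynomial det(A - λI) = λ^2 + 9λ + 18 = 0.
Eigenvalues λ = -3, -6.
For λ=-3: (A-λI) row 1 is [-3, -3], so an eigenvector is (1, -1).
For λ=-6: (A-λI) row 1 is [0, -3], so an eigenvector is (-1, 0).
General solution: C_1e^(-3t)(1,-1) + C_2e^(-6t)(-1,0).
Applying x(0)=3, y(0)=-1 gives C_1=1, C_2=-2.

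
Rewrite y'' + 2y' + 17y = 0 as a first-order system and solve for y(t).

y(t) = C_1e^(-t)cos(4t) + C_2e^(-t)sin(4t)

Let x_1 = y, x_2 = y'. Then x_1' = x_2 and x_2' = -17x_1 - 2x_2.
A = [[0,1],[-17,-2]]; det(A-λI) = λ^2 + 2λ + 17.
Eigenvalues λ = -1 ± 4i.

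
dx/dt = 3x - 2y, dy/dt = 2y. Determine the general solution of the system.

Coefficient matrix A = [[3, -2], [0, 2]].
Characteristic polynomial det(A - λI) = λ^2 - 5λ + 6 = 0.
Eigenvalues λ = 3, 2.
For λ=3: (A-λI) row 1 is [0, -2], so an eigenvector is (-1, 0).
For λ=2: (A-λI) row 1 is [1, -2], so an eigenvector is (2, 1).
General solution: C_1e^(3t)(-1,0) + C_2e^(2t)(2,1).

x(t) = -C_1e^(3t) + 2C_2e^(2t), y(t) = C_2e^(2t)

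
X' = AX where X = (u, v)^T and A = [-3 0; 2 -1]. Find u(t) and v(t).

Coefficient matrix A = [[-3, 0], [2, -1]].
Characteristic polynomial det(A - λI) = λ^2 + 4λ + 3 = 0.
Eigenvalues λ = -3, -1.
For λ=-3: (A-λI) row 2 is [2, 2], so an eigenvector is (1, -1).
For λ=-1: (A-λI) row 1 is [-2, 0], so an eigenvector is (0, -1).
General solution: C_1e^(-3t)(1,-1) + C_2e^(-t)(0,-1).

u(t) = C_1e^(-3t), v(t) = -C_1e^(-3t) - C_2e^(-t)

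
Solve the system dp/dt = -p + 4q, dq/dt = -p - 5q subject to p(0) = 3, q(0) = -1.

Coefficient matrix A = [[-1, 4], [-1, -5]].
Characteristic polynomial det(A - λI) = λ^2 + 6λ + 9 = 0.
Single eigenvalue λ = -3 with algebraic multiplicity 2.
Eigenvector v = (2,-1); generalized eigenvector w with (A-λI)w=v is (-3,2).
General solution: e^(-3t)[K_1·v + K_2·(t·v + w)].
Applying p(0)=3, q(0)=-1 gives K_1=3, K_2=1.

p(t) = 2te^(-3t) + 3e^(-3t), q(t) = -te^(-3t) - e^(-3t)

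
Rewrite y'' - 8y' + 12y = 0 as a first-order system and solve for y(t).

y(t) = c_1e^(6t) + c_2e^(2t)

Let x_1 = y, x_2 = y'. Then x_1' = x_2 and x_2' = -12x_1 + 8x_2.
A = [[0,1],[-12,8]]; det(A-λI) = λ^2 - 8λ + 12.
Eigenvalues λ = 6, 2 with eigenvectors (1,6), (1,2).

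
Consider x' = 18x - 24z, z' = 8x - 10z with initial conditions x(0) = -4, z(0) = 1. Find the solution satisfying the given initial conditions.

x(t) = -22e^(6t) + 18e^(2t), z(t) = -11e^(6t) + 12e^(2t)

Coefficient matrix A = [[18, -24], [8, -10]].
Characteristic polynomial det(A - λI) = λ^2 - 8λ + 12 = 0.
Eigenvalues λ = 6, 2.
For λ=6: (A-λI) row 1 is [12, -24], so an eigenvector is (-2, -1).
For λ=2: (A-λI) row 1 is [16, -24], so an eigenvector is (-3, -2).
General solution: K_1e^(6t)(-2,-1) + K_2e^(2t)(-3,-2).
Applying x(0)=-4, z(0)=1 gives K_1=11, K_2=-6.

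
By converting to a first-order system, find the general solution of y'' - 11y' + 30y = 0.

Let x_1 = y, x_2 = y'. Then x_1' = x_2 and x_2' = -30x_1 + 11x_2.
A = [[0,1],[-30,11]]; det(A-λI) = λ^2 - 11λ + 30.
Eigenvalues λ = 6, 5 with eigenvectors (1,6), (1,5).

y(t) = c_1e^(6t) + c_2e^(5t)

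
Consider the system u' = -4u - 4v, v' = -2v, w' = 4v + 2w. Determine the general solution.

Coefficient matrix A = [[-4, -4, 0], [0, -2, 0], [0, 4, 2]].
det(A - λI) = 0 gives eigenvalues λ = -4, 2, -2.
For λ=-4: eigenvector (1,0,0).
For λ=2: eigenvector (0,0,1).
For λ=-2: eigenvector (2,-1,1).
General solution: C_1e^(-4t)(1,0,0) + C_2e^(2t)(0,0,1) + C_3e^(-2t)(2,-1,1).

u(t) = C_1e^(-4t) + 2C_3e^(-2t), v(t) = -C_3e^(-2t), w(t) = C_2e^(2t) + C_3e^(-2t)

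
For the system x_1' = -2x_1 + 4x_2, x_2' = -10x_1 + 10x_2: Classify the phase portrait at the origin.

unstable spiral

A = [[-2,4],[-10,10]]; det(A-λI) = λ^2 - 8λ + 20.
λ = 4 ± 2i: positive real part.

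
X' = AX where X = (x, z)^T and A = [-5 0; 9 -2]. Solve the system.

x(t) = -C_2e^(-5t), z(t) = -C_1e^(-2t) + 3C_2e^(-5t)

Coefficient matrix A = [[-5, 0], [9, -2]].
Characteristic polynomial det(A - λI) = λ^2 + 7λ + 10 = 0.
Eigenvalues λ = -2, -5.
For λ=-2: (A-λI) row 1 is [-3, 0], so an eigenvector is (0, -1).
For λ=-5: (A-λI) row 2 is [9, 3], so an eigenvector is (-1, 3).
General solution: C_1e^(-2t)(0,-1) + C_2e^(-5t)(-1,3).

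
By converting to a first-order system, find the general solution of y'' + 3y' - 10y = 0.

Let x_1 = y, x_2 = y'. Then x_1' = x_2 and x_2' = 10x_1 - 3x_2.
A = [[0,1],[10,-3]]; det(A-λI) = λ^2 + 3λ - 10.
Eigenvalues λ = 2, -5 with eigenvectors (1,2), (1,-5).

y(t) = c_1e^(2t) + c_2e^(-5t)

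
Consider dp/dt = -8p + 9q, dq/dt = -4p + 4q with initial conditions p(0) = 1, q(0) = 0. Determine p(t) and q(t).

p(t) = -6te^(-2t) + e^(-2t), q(t) = -4te^(-2t)

Coefficient matrix A = [[-8, 9], [-4, 4]].
Characteristic polynomial det(A - λI) = λ^2 + 4λ + 4 = 0.
Single eigenvalue λ = -2 with algebraic multiplicity 2.
Eigenvector v = (-3,-2); generalized eigenvector w with (A-λI)w=v is (2,1).
General solution: e^(-2t)[K_1·v + K_2·(t·v + w)].
Applying p(0)=1, q(0)=0 gives K_1=1, K_2=2.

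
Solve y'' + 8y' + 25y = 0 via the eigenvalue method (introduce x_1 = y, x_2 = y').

y(t) = c_1e^(-4t)cos(3t) + c_2e^(-4t)sin(3t)

Let x_1 = y, x_2 = y'. Then x_1' = x_2 and x_2' = -25x_1 - 8x_2.
A = [[0,1],[-25,-8]]; det(A-λI) = λ^2 + 8λ + 25.
Eigenvalues λ = -4 ± 3i.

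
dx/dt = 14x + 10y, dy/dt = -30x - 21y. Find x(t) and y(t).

Coefficient matrix A = [[14, 10], [-30, -21]].
Characteristic polynomial det(A - λI) = λ^2 + 7λ + 6 = 0.
Eigenvalues λ = -1, -6.
For λ=-1: (A-λI) row 1 is [15, 10], so an eigenvector is (2, -3).
For λ=-6: (A-λI) row 1 is [20, 10], so an eigenvector is (-1, 2).
General solution: c_1e^(-t)(2,-3) + c_2e^(-6t)(-1,2).

x(t) = 2c_1e^(-t) - c_2e^(-6t), y(t) = -3c_1e^(-t) + 2c_2e^(-6t)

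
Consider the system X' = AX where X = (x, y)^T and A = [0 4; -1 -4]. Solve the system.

Coefficient matrix A = [[0, 4], [-1, -4]].
Characteristic polynomial det(A - λI) = λ^2 + 4λ + 4 = 0.
Single eigenvalue λ = -2 with algebraic multiplicity 2.
Eigenvector v = (2,-1); generalized eigenvector w with (A-λI)w=v is (-3,2).
General solution: e^(-2t)[K_1·v + K_2·(t·v + w)].

x(t) = 2K_1e^(-2t) + 2K_2te^(-2t) - 3K_2e^(-2t), y(t) = -K_1e^(-2t) - K_2te^(-2t) + 2K_2e^(-2t)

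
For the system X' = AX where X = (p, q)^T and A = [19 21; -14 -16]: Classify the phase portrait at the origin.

saddle

A = [[19,21],[-14,-16]]; det(A-λI) = λ^2 - 3λ - 10.
λ = 5, -2: opposite signs.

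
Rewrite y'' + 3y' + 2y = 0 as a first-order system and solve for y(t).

y(t) = C_1e^(-t) + C_2e^(-2t)

Let x_1 = y, x_2 = y'. Then x_1' = x_2 and x_2' = -2x_1 - 3x_2.
A = [[0,1],[-2,-3]]; det(A-λI) = λ^2 + 3λ + 2.
Eigenvalues λ = -1, -2 with eigenvectors (1,-1), (1,-2).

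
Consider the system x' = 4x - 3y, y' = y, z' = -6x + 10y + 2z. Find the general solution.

Coefficient matrix A = [[4, -3, 0], [0, 1, 0], [-6, 10, 2]].
det(A - λI) = 0 gives eigenvalues λ = 4, 1, 2.
For λ=4: eigenvector (-1,0,3).
For λ=1: eigenvector (1,1,-4).
For λ=2: eigenvector (0,0,1).
General solution: c_1e^(4t)(-1,0,3) + c_2e^(t)(1,1,-4) + c_3e^(2t)(0,0,1).

x(t) = -c_1e^(4t) + c_2e^(t), y(t) = c_2e^(t), z(t) = 3c_1e^(4t) - 4c_2e^(t) + c_3e^(2t)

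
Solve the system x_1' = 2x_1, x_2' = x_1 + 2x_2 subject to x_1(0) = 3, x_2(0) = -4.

Coefficient matrix A = [[2, 0], [1, 2]].
Characteristic polynomial det(A - λI) = λ^2 - 4λ + 4 = 0.
Single eigenvalue λ = 2 with algebraic multiplicity 2.
Eigenvector v = (0,-1); generalized eigenvector w with (A-λI)w=v is (-1,2).
General solution: e^(2t)[K_1·v + K_2·(t·v + w)].
Applying x_1(0)=3, x_2(0)=-4 gives K_1=-2, K_2=-3.

x_1(t) = 3e^(2t), x_2(t) = 3te^(2t) - 4e^(2t)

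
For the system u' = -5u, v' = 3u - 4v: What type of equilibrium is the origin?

A = [[-5,0],[3,-4]]; det(A-λI) = λ^2 + 9λ + 20.
λ = -5, -4: both negative.

stable node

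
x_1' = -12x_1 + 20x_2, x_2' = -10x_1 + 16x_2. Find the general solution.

x_1(t) = C_1e^(2t)sin(2t) - 3C_1e^(2t)cos(2t) - 3C_2e^(2t)sin(2t) - C_2e^(2t)cos(2t), x_2(t) = C_1e^(2t)sin(2t) - 2C_1e^(2t)cos(2t) - 2C_2e^(2t)sin(2t) - C_2e^(2t)cos(2t)

Coefficient matrix A = [[-12, 20], [-10, 16]].
Characteristic polynomial det(A - λI) = λ^2 - 4λ + 8 = 0.
Eigenvalues λ = 2 ± 2i (complex conjugate pair).
For λ=2+2i: an eigenvector is (-3,-2) - i(1,1) = (-3 - i, -2 - i).
A real fundamental pair from Re and Im of e^((2+2i)t)v: X_1 = e^(2t)(cos(2t)·(-3,-2) + sin(2t)·(1,1)), X_2 = e^(2t)(sin(2t)·(-3,-2) - cos(2t)·(1,1)).
General solution: C_1X_1 + C_2X_2.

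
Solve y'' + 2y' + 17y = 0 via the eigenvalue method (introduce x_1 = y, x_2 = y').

y(t) = C_1e^(-t)cos(4t) + C_2e^(-t)sin(4t)

Let x_1 = y, x_2 = y'. Then x_1' = x_2 and x_2' = -17x_1 - 2x_2.
A = [[0,1],[-17,-2]]; det(A-λI) = λ^2 + 2λ + 17.
Eigenvalues λ = -1 ± 4i.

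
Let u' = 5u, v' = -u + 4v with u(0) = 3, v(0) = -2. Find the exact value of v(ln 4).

A = [[5,0],[-1,4]]; eigenvalues λ = 4, 5.
Eigenvectors: (0,1) for λ=4, (1,-1) for λ=5.
From the initial condition, c_1 = 1, c_2 = 3.
v(ln 4) = (1)(4^4)(1) + (3)(4^5)(-1) = -2816.

-2816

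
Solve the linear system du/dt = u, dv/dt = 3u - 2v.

u(t) = -K_2e^(t), v(t) = K_1e^(-2t) - K_2e^(t)

Coefficient matrix A = [[1, 0], [3, -2]].
Characteristic polynomial det(A - λI) = λ^2 + λ - 2 = 0.
Eigenvalues λ = -2, 1.
For λ=-2: (A-λI) row 1 is [3, 0], so an eigenvector is (0, 1).
For λ=1: (A-λI) row 2 is [3, -3], so an eigenvector is (-1, -1).
General solution: K_1e^(-2t)(0,1) + K_2e^(t)(-1,-1).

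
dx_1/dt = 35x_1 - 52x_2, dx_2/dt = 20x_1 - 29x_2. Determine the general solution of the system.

Coefficient matrix A = [[35, -52], [20, -29]].
Characteristic polynomial det(A - λI) = λ^2 - 6λ + 25 = 0.
Eigenvalues λ = 3 ± 4i (complex conjugate pair).
For λ=3+4i: an eigenvector is (2,1) - i(3,2) = (2 - 3i, 1 - 2i).
A real fundamental pair from Re and Im of e^((3+4i)t)v: X_1 = e^(3t)(cos(4t)·(2,1) + sin(4t)·(3,2)), X_2 = e^(3t)(sin(4t)·(2,1) - cos(4t)·(3,2)).
General solution: c_1X_1 + c_2X_2.

x_1(t) = 3c_1e^(3t)sin(4t) + 2c_1e^(3t)cos(4t) + 2c_2e^(3t)sin(4t) - 3c_2e^(3t)cos(4t), x_2(t) = 2c_1e^(3t)sin(4t) + c_1e^(3t)cos(4t) + c_2e^(3t)sin(4t) - 2c_2e^(3t)cos(4t)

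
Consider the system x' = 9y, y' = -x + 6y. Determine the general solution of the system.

x(t) = -3C_1e^(3t) - 3C_2te^(3t) - 2C_2e^(3t), y(t) = -C_1e^(3t) - C_2te^(3t) - C_2e^(3t)

Coefficient matrix A = [[0, 9], [-1, 6]].
Characteristic polynomial det(A - λI) = λ^2 - 6λ + 9 = 0.
Single eigenvalue λ = 3 with algebraic multiplicity 2.
Eigenvector v = (-3,-1); generalized eigenvector w with (A-λI)w=v is (-2,-1).
General solution: e^(3t)[C_1·v + C_2·(t·v + w)].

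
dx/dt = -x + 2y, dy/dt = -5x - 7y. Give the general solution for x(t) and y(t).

x(t) = K_1e^(-4t)sin(t) + K_1e^(-4t)cos(t) + K_2e^(-4t)sin(t) - K_2e^(-4t)cos(t), y(t) = -2K_1e^(-4t)sin(t) - K_1e^(-4t)cos(t) - K_2e^(-4t)sin(t) + 2K_2e^(-4t)cos(t)

Coefficient matrix A = [[-1, 2], [-5, -7]].
Characteristic polynomial det(A - λI) = λ^2 + 8λ + 17 = 0.
Eigenvalues λ = -4 ± i (complex conjugate pair).
For λ=-4+i: an eigenvector is (1,-1) - i(1,-2) = (1 - i, -1 + 2i).
A real fundamental pair from Re and Im of e^((-4+i)t)v: X_1 = e^(-4t)(cos(t)·(1,-1) + sin(t)·(1,-2)), X_2 = e^(-4t)(sin(t)·(1,-1) - cos(t)·(1,-2)).
General solution: K_1X_1 + K_2X_2.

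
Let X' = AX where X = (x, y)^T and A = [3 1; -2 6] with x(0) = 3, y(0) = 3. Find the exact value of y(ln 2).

48

A = [[3,1],[-2,6]]; eigenvalues λ = 5, 4.
Eigenvectors: (1,2) for λ=5, (-1,-1) for λ=4.
From the initial condition, c_1 = 0, c_2 = -3.
y(ln 2) = (0)(2^5)(2) + (-3)(2^4)(-1) = 48.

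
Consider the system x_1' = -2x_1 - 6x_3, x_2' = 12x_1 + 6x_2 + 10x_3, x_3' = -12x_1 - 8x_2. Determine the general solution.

x_1(t) = K_1e^(4t) - 2K_2e^(-2t) - 3K_3e^(2t), x_2(t) = -K_1e^(4t) + 3K_2e^(-2t) + 4K_3e^(2t), x_3(t) = -K_1e^(4t) + 2K_3e^(2t)

Coefficient matrix A = [[-2, 0, -6], [12, 6, 10], [-12, -8, 0]].
det(A - λI) = 0 gives eigenvalues λ = 4, -2, 2.
For λ=4: eigenvector (1,-1,-1).
For λ=-2: eigenvector (-2,3,0).
For λ=2: eigenvector (-3,4,2).
General solution: K_1e^(4t)(1,-1,-1) + K_2e^(-2t)(-2,3,0) + K_3e^(2t)(-3,4,2).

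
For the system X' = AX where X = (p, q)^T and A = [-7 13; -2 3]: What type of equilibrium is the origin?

stable spiral

A = [[-7,13],[-2,3]]; det(A-λI) = λ^2 + 4λ + 5.
λ = -2 ± i: negative real part.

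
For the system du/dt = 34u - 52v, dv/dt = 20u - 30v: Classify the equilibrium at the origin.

unstable spiral

A = [[34,-52],[20,-30]]; det(A-λI) = λ^2 - 4λ + 20.
λ = 2 ± 4i: positive real part.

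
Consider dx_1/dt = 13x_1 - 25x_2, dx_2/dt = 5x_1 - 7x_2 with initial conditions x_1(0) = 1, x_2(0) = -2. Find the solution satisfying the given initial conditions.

Coefficient matrix A = [[13, -25], [5, -7]].
Characteristic polynomial det(A - λI) = λ^2 - 6λ + 34 = 0.
Eigenvalues λ = 3 ± 5i (complex conjugate pair).
For λ=3+5i: an eigenvector is (2,1) - i(-1,0) = (2 + i, 1).
A real fundamental pair from Re and Im of e^((3+5i)t)v: X_1 = e^(3t)(cos(5t)·(2,1) + sin(5t)·(-1,0)), X_2 = e^(3t)(sin(5t)·(2,1) - cos(5t)·(-1,0)).
General solution: K_1X_1 + K_2X_2.
Applying x_1(0)=1, x_2(0)=-2 gives K_1=-2, K_2=5.

x_1(t) = 12e^(3t)sin(5t) + e^(3t)cos(5t), x_2(t) = 5e^(3t)sin(5t) - 2e^(3t)cos(5t)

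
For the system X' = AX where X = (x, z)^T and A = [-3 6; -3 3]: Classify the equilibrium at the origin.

A = [[-3,6],[-3,3]]; det(A-λI) = λ^2 + 9.
λ = 0 ± 3i: zero real part.

center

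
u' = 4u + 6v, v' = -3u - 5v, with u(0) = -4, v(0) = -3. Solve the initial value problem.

Coefficient matrix A = [[4, 6], [-3, -5]].
Characteristic polynomial det(A - λI) = λ^2 + λ - 2 = 0.
Eigenvalues λ = 1, -2.
For λ=1: (A-λI) row 1 is [3, 6], so an eigenvector is (2, -1).
For λ=-2: (A-λI) row 1 is [6, 6], so an eigenvector is (-1, 1).
General solution: K_1e^(t)(2,-1) + K_2e^(-2t)(-1,1).
Applying u(0)=-4, v(0)=-3 gives K_1=-7, K_2=-10.

u(t) = -14e^(t) + 10e^(-2t), v(t) = 7e^(t) - 10e^(-2t)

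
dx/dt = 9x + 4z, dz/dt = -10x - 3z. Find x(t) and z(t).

x(t) = c_1e^(3t)sin(2t) + c_1e^(3t)cos(2t) + c_2e^(3t)sin(2t) - c_2e^(3t)cos(2t), z(t) = -2c_1e^(3t)sin(2t) - c_1e^(3t)cos(2t) - c_2e^(3t)sin(2t) + 2c_2e^(3t)cos(2t)

Coefficient matrix A = [[9, 4], [-10, -3]].
Characteristic polynomial det(A - λI) = λ^2 - 6λ + 13 = 0.
Eigenvalues λ = 3 ± 2i (complex conjugate pair).
For λ=3+2i: an eigenvector is (1,-1) - i(1,-2) = (1 - i, -1 + 2i).
A real fundamental pair from Re and Im of e^((3+2i)t)v: X_1 = e^(3t)(cos(2t)·(1,-1) + sin(2t)·(1,-2)), X_2 = e^(3t)(sin(2t)·(1,-1) - cos(2t)·(1,-2)).
General solution: c_1X_1 + c_2X_2.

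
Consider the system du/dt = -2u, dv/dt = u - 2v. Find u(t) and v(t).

Coefficient matrix A = [[-2, 0], [1, -2]].
Characteristic polynomial det(A - λI) = λ^2 + 4λ + 4 = 0.
Single eigenvalue λ = -2 with algebraic multiplicity 2.
Eigenvector v = (0,-1); generalized eigenvector w with (A-λI)w=v is (-1,-2).
General solution: e^(-2t)[C_1·v + C_2·(t·v + w)].

u(t) = -C_2e^(-2t), v(t) = -C_1e^(-2t) - C_2te^(-2t) - 2C_2e^(-2t)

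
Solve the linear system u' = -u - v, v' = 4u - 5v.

Coefficient matrix A = [[-1, -1], [4, -5]].
Characteristic polynomial det(A - λI) = λ^2 + 6λ + 9 = 0.
Single eigenvalue λ = -3 with algebraic multiplicity 2.
Eigenvector v = (-1,-2); generalized eigenvector w with (A-λI)w=v is (1,3).
General solution: e^(-3t)[C_1·v + C_2·(t·v + w)].

u(t) = -C_1e^(-3t) - C_2te^(-3t) + C_2e^(-3t), v(t) = -2C_1e^(-3t) - 2C_2te^(-3t) + 3C_2e^(-3t)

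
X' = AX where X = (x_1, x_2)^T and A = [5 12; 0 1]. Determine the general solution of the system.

Coefficient matrix A = [[5, 12], [0, 1]].
Characteristic polynomial det(A - λI) = λ^2 - 6λ + 5 = 0.
Eigenvalues λ = 5, 1.
For λ=5: (A-λI) row 1 is [0, 12], so an eigenvector is (1, 0).
For λ=1: (A-λI) row 1 is [4, 12], so an eigenvector is (-3, 1).
General solution: c_1e^(5t)(1,0) + c_2e^(t)(-3,1).

x_1(t) = c_1e^(5t) - 3c_2e^(t), x_2(t) = c_2e^(t)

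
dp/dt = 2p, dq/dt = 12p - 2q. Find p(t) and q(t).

p(t) = K_1e^(2t), q(t) = 3K_1e^(2t) - K_2e^(-2t)

Coefficient matrix A = [[2, 0], [12, -2]].
Characteristic polynomial det(A - λI) = λ^2 - 4 = 0.
Eigenvalues λ = 2, -2.
For λ=2: (A-λI) row 2 is [12, -4], so an eigenvector is (1, 3).
For λ=-2: (A-λI) row 1 is [4, 0], so an eigenvector is (0, -1).
General solution: K_1e^(2t)(1,3) + K_2e^(-2t)(0,-1).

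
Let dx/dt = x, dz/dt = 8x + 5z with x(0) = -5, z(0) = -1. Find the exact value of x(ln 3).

A = [[1,0],[8,5]]; eigenvalues λ = 1, 5.
Eigenvectors: (1,-2) for λ=1, (0,1) for λ=5.
From the initial condition, c_1 = -5, c_2 = -11.
x(ln 3) = (-5)(3^1)(1) + (-11)(3^5)(0) = -15.

-15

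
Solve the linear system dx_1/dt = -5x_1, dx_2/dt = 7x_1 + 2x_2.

Coefficient matrix A = [[-5, 0], [7, 2]].
Characteristic polynomial det(A - λI) = λ^2 + 3λ - 10 = 0.
Eigenvalues λ = 2, -5.
For λ=2: (A-λI) row 1 is [-7, 0], so an eigenvector is (0, 1).
For λ=-5: (A-λI) row 2 is [7, 7], so an eigenvector is (-1, 1).
General solution: C_1e^(2t)(0,1) + C_2e^(-5t)(-1,1).

x_1(t) = -C_2e^(-5t), x_2(t) = C_1e^(2t) + C_2e^(-5t)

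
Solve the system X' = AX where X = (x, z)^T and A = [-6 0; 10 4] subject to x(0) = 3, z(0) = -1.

Coefficient matrix A = [[-6, 0], [10, 4]].
Characteristic polynomial det(A - λI) = λ^2 + 2λ - 24 = 0.
Eigenvalues λ = 4, -6.
For λ=4: (A-λI) row 1 is [-10, 0], so an eigenvector is (0, -1).
For λ=-6: (A-λI) row 2 is [10, 10], so an eigenvector is (-1, 1).
General solution: c_1e^(4t)(0,-1) + c_2e^(-6t)(-1,1).
Applying x(0)=3, z(0)=-1 gives c_1=-2, c_2=-3.

x(t) = 3e^(-6t), z(t) = 2e^(4t) - 3e^(-6t)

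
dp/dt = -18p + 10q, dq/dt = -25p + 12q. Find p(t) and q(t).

Coefficient matrix A = [[-18, 10], [-25, 12]].
Characteristic polynomial det(A - λI) = λ^2 + 6λ + 34 = 0.
Eigenvalues λ = -3 ± 5i (complex conjugate pair).
For λ=-3+5i: an eigenvector is (1,2) - i(1,1) = (1 - i, 2 - i).
A real fundamental pair from Re and Im of e^((-3+5i)t)v: X_1 = e^(-3t)(cos(5t)·(1,2) + sin(5t)·(1,1)), X_2 = e^(-3t)(sin(5t)·(1,2) - cos(5t)·(1,1)).
General solution: K_1X_1 + K_2X_2.

p(t) = K_1e^(-3t)sin(5t) + K_1e^(-3t)cos(5t) + K_2e^(-3t)sin(5t) - K_2e^(-3t)cos(5t), q(t) = K_1e^(-3t)sin(5t) + 2K_1e^(-3t)cos(5t) + 2K_2e^(-3t)sin(5t) - K_2e^(-3t)cos(5t)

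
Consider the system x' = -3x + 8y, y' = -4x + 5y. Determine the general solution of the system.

x(t) = -C_1e^(t)sin(4t) + C_1e^(t)cos(4t) + C_2e^(t)sin(4t) + C_2e^(t)cos(4t), y(t) = -C_1e^(t)sin(4t) + C_2e^(t)cos(4t)

Coefficient matrix A = [[-3, 8], [-4, 5]].
Characteristic polynomial det(A - λI) = λ^2 - 2λ + 17 = 0.
Eigenvalues λ = 1 ± 4i (complex conjugate pair).
For λ=1+4i: an eigenvector is (1,0) - i(-1,-1) = (1 + i, 0 + i).
A real fundamental pair from Re and Im of e^((1+4i)t)v: X_1 = e^(t)(cos(4t)·(1,0) + sin(4t)·(-1,-1)), X_2 = e^(t)(sin(4t)·(1,0) - cos(4t)·(-1,-1)).
General solution: C_1X_1 + C_2X_2.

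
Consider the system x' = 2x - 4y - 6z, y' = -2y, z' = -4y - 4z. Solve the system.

Coefficient matrix A = [[2, -4, -6], [0, -2, 0], [0, -4, -4]].
det(A - λI) = 0 gives eigenvalues λ = 2, -2, -4.
For λ=2: eigenvector (1,0,0).
For λ=-2: eigenvector (-2,1,-2).
For λ=-4: eigenvector (1,0,1).
General solution: K_1e^(2t)(1,0,0) + K_2e^(-2t)(-2,1,-2) + K_3e^(-4t)(1,0,1).

x(t) = K_1e^(2t) - 2K_2e^(-2t) + K_3e^(-4t), y(t) = K_2e^(-2t), z(t) = -2K_2e^(-2t) + K_3e^(-4t)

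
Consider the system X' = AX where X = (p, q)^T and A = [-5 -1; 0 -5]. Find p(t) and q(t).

p(t) = c_1e^(-5t) + c_2te^(-5t) + 3c_2e^(-5t), q(t) = -c_2e^(-5t)

Coefficient matrix A = [[-5, -1], [0, -5]].
Characteristic polynomial det(A - λI) = λ^2 + 10λ + 25 = 0.
Single eigenvalue λ = -5 with algebraic multiplicity 2.
Eigenvector v = (1,0); generalized eigenvector w with (A-λI)w=v is (3,-1).
General solution: e^(-5t)[c_1·v + c_2·(t·v + w)].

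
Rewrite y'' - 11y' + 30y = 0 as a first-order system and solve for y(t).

Let x_1 = y, x_2 = y'. Then x_1' = x_2 and x_2' = -30x_1 + 11x_2.
A = [[0,1],[-30,11]]; det(A-λI) = λ^2 - 11λ + 30.
Eigenvalues λ = 5, 6 with eigenvectors (1,5), (1,6).

y(t) = C_1e^(5t) + C_2e^(6t)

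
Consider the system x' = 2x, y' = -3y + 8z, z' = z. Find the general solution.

Coefficient matrix A = [[2, 0, 0], [0, -3, 8], [0, 0, 1]].
det(A - λI) = 0 gives eigenvalues λ = 1, -3, 2.
For λ=1: eigenvector (0,2,1).
For λ=-3: eigenvector (0,1,0).
For λ=2: eigenvector (1,0,0).
General solution: K_1e^(t)(0,2,1) + K_2e^(-3t)(0,1,0) + K_3e^(2t)(1,0,0).

x(t) = K_3e^(2t), y(t) = 2K_1e^(t) + K_2e^(-3t), z(t) = K_1e^(t)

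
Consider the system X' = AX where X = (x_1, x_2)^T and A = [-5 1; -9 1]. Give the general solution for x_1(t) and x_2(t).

Coefficient matrix A = [[-5, 1], [-9, 1]].
Characteristic polynomial det(A - λI) = λ^2 + 4λ + 4 = 0.
Single eigenvalue λ = -2 with algebraic multiplicity 2.
Eigenvector v = (1,3); generalized eigenvector w with (A-λI)w=v is (0,1).
General solution: e^(-2t)[K_1·v + K_2·(t·v + w)].

x_1(t) = K_1e^(-2t) + K_2te^(-2t), x_2(t) = 3K_1e^(-2t) + 3K_2te^(-2t) + K_2e^(-2t)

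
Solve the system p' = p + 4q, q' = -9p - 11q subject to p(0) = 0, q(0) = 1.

p(t) = 4te^(-5t), q(t) = -6te^(-5t) + e^(-5t)

Coefficient matrix A = [[1, 4], [-9, -11]].
Characteristic polynomial det(A - λI) = λ^2 + 10λ + 25 = 0.
Single eigenvalue λ = -5 with algebraic multiplicity 2.
Eigenvector v = (-2,3); generalized eigenvector w with (A-λI)w=v is (-1,1).
General solution: e^(-5t)[C_1·v + C_2·(t·v + w)].
Applying p(0)=0, q(0)=1 gives C_1=1, C_2=-2.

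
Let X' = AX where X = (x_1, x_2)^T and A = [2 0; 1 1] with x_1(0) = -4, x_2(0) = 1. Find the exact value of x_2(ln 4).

-44

A = [[2,0],[1,1]]; eigenvalues λ = 2, 1.
Eigenvectors: (-1,-1) for λ=2, (0,1) for λ=1.
From the initial condition, c_1 = 4, c_2 = 5.
x_2(ln 4) = (4)(4^2)(-1) + (5)(4^1)(1) = -44.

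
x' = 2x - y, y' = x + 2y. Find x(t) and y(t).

x(t) = K_1e^(2t)sin(t) - K_2e^(2t)cos(t), y(t) = -K_1e^(2t)cos(t) - K_2e^(2t)sin(t)

Coefficient matrix A = [[2, -1], [1, 2]].
Characteristic polynomial det(A - λI) = λ^2 - 4λ + 5 = 0.
Eigenvalues λ = 2 ± i (complex conjugate pair).
For λ=2+i: an eigenvector is (0,-1) - i(1,0) = (0 - i, -1).
A real fundamental pair from Re and Im of e^((2+i)t)v: X_1 = e^(2t)(cos(t)·(0,-1) + sin(t)·(1,0)), X_2 = e^(2t)(sin(t)·(0,-1) - cos(t)·(1,0)).
General solution: K_1X_1 + K_2X_2.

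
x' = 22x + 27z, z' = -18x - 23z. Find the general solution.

Coefficient matrix A = [[22, 27], [-18, -23]].
Characteristic polynomial det(A - λI) = λ^2 + λ - 20 = 0.
Eigenvalues λ = -5, 4.
For λ=-5: (A-λI) row 1 is [27, 27], so an eigenvector is (-1, 1).
For λ=4: (A-λI) row 1 is [18, 27], so an eigenvector is (-3, 2).
General solution: K_1e^(-5t)(-1,1) + K_2e^(4t)(-3,2).

x(t) = -K_1e^(-5t) - 3K_2e^(4t), z(t) = K_1e^(-5t) + 2K_2e^(4t)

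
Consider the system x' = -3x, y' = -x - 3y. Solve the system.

x(t) = K_2e^(-3t), y(t) = -K_1e^(-3t) - K_2te^(-3t) - 3K_2e^(-3t)

Coefficient matrix A = [[-3, 0], [-1, -3]].
Characteristic polynomial det(A - λI) = λ^2 + 6λ + 9 = 0.
Single eigenvalue λ = -3 with algebraic multiplicity 2.
Eigenvector v = (0,-1); generalized eigenvector w with (A-λI)w=v is (1,-3).
General solution: e^(-3t)[K_1·v + K_2·(t·v + w)].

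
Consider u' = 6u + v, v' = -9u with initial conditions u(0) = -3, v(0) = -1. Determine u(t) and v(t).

u(t) = -10te^(3t) - 3e^(3t), v(t) = 30te^(3t) - e^(3t)

Coefficient matrix A = [[6, 1], [-9, 0]].
Characteristic polynomial det(A - λI) = λ^2 - 6λ + 9 = 0.
Single eigenvalue λ = 3 with algebraic multiplicity 2.
Eigenvector v = (1,-3); generalized eigenvector w with (A-λI)w=v is (1,-2).
General solution: e^(3t)[K_1·v + K_2·(t·v + w)].
Applying u(0)=-3, v(0)=-1 gives K_1=7, K_2=-10.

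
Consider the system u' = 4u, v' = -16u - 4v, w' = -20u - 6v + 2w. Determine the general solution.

Coefficient matrix A = [[4, 0, 0], [-16, -4, 0], [-20, -6, 2]].
det(A - λI) = 0 gives eigenvalues λ = 4, 2, -4.
For λ=4: eigenvector (1,-2,-4).
For λ=2: eigenvector (0,0,1).
For λ=-4: eigenvector (0,1,1).
General solution: c_1e^(4t)(1,-2,-4) + c_2e^(2t)(0,0,1) + c_3e^(-4t)(0,1,1).

u(t) = c_1e^(4t), v(t) = -2c_1e^(4t) + c_3e^(-4t), w(t) = -4c_1e^(4t) + c_2e^(2t) + c_3e^(-4t)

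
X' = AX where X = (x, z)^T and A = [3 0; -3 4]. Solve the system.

Coefficient matrix A = [[3, 0], [-3, 4]].
Characteristic polynomial det(A - λI) = λ^2 - 7λ + 12 = 0.
Eigenvalues λ = 4, 3.
For λ=4: (A-λI) row 1 is [-1, 0], so an eigenvector is (0, 1).
For λ=3: (A-λI) row 2 is [-3, 1], so an eigenvector is (-1, -3).
General solution: C_1e^(4t)(0,1) + C_2e^(3t)(-1,-3).

x(t) = -C_2e^(3t), z(t) = C_1e^(4t) - 3C_2e^(3t)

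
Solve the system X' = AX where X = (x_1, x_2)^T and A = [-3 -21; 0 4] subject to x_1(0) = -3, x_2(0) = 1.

x_1(t) = -3e^(4t), x_2(t) = e^(4t)

Coefficient matrix A = [[-3, -21], [0, 4]].
Characteristic polynomial det(A - λI) = λ^2 - λ - 12 = 0.
Eigenvalues λ = 4, -3.
For λ=4: (A-λI) row 1 is [-7, -21], so an eigenvector is (-3, 1).
For λ=-3: (A-λI) row 1 is [0, -21], so an eigenvector is (1, 0).
General solution: K_1e^(4t)(-3,1) + K_2e^(-3t)(1,0).
Applying x_1(0)=-3, x_2(0)=1 gives K_1=1, K_2=0.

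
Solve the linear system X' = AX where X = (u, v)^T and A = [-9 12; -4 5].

Coefficient matrix A = [[-9, 12], [-4, 5]].
Characteristic polynomial det(A - λI) = λ^2 + 4λ + 3 = 0.
Eigenvalues λ = -3, -1.
For λ=-3: (A-λI) row 1 is [-6, 12], so an eigenvector is (2, 1).
For λ=-1: (A-λI) row 1 is [-8, 12], so an eigenvector is (3, 2).
General solution: K_1e^(-3t)(2,1) + K_2e^(-t)(3,2).

u(t) = 2K_1e^(-3t) + 3K_2e^(-t), v(t) = K_1e^(-3t) + 2K_2e^(-t)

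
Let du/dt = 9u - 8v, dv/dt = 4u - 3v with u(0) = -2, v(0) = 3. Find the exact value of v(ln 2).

-144

A = [[9,-8],[4,-3]]; eigenvalues λ = 1, 5.
Eigenvectors: (-1,-1) for λ=1, (-2,-1) for λ=5.
From the initial condition, c_1 = -8, c_2 = 5.
v(ln 2) = (-8)(2^1)(-1) + (5)(2^5)(-1) = -144.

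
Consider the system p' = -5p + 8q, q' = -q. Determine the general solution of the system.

p(t) = -2K_1e^(-t) - K_2e^(-5t), q(t) = -K_1e^(-t)

Coefficient matrix A = [[-5, 8], [0, -1]].
Characteristic polynomial det(A - λI) = λ^2 + 6λ + 5 = 0.
Eigenvalues λ = -1, -5.
For λ=-1: (A-λI) row 1 is [-4, 8], so an eigenvector is (-2, -1).
For λ=-5: (A-λI) row 1 is [0, 8], so an eigenvector is (-1, 0).
General solution: K_1e^(-t)(-2,-1) + K_2e^(-5t)(-1,0).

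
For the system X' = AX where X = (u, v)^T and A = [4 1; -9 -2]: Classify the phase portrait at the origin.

unstable improper node

A = [[4,1],[-9,-2]]; det(A-λI) = λ^2 - 2λ + 1.
repeated λ = 1 with a single eigenvector.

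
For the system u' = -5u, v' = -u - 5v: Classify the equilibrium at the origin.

stable improper node

A = [[-5,0],[-1,-5]]; det(A-λI) = λ^2 + 10λ + 25.
repeated λ = -5 with a single eigenvector.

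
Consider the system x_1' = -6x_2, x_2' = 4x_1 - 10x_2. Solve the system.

Coefficient matrix A = [[0, -6], [4, -10]].
Characteristic polynomial det(A - λI) = λ^2 + 10λ + 24 = 0.
Eigenvalues λ = -4, -6.
For λ=-4: (A-λI) row 1 is [4, -6], so an eigenvector is (3, 2).
For λ=-6: (A-λI) row 1 is [6, -6], so an eigenvector is (-1, -1).
General solution: K_1e^(-4t)(3,2) + K_2e^(-6t)(-1,-1).

x_1(t) = 3K_1e^(-4t) - K_2e^(-6t), x_2(t) = 2K_1e^(-4t) - K_2e^(-6t)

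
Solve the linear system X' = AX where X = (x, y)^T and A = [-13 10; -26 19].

x(t) = 2K_1e^(3t)sin(2t) + K_1e^(3t)cos(2t) + K_2e^(3t)sin(2t) - 2K_2e^(3t)cos(2t), y(t) = 3K_1e^(3t)sin(2t) + 2K_1e^(3t)cos(2t) + 2K_2e^(3t)sin(2t) - 3K_2e^(3t)cos(2t)

Coefficient matrix A = [[-13, 10], [-26, 19]].
Characteristic polynomial det(A - λI) = λ^2 - 6λ + 13 = 0.
Eigenvalues λ = 3 ± 2i (complex conjugate pair).
For λ=3+2i: an eigenvector is (1,2) - i(2,3) = (1 - 2i, 2 - 3i).
A real fundamental pair from Re and Im of e^((3+2i)t)v: X_1 = e^(3t)(cos(2t)·(1,2) + sin(2t)·(2,3)), X_2 = e^(3t)(sin(2t)·(1,2) - cos(2t)·(2,3)).
General solution: K_1X_1 + K_2X_2.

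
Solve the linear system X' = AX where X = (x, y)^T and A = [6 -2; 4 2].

x(t) = c_1e^(4t)sin(2t) - c_2e^(4t)cos(2t), y(t) = c_1e^(4t)sin(2t) - c_1e^(4t)cos(2t) - c_2e^(4t)sin(2t) - c_2e^(4t)cos(2t)

Coefficient matrix A = [[6, -2], [4, 2]].
Characteristic polynomial det(A - λI) = λ^2 - 8λ + 20 = 0.
Eigenvalues λ = 4 ± 2i (complex conjugate pair).
For λ=4+2i: an eigenvector is (0,-1) - i(1,1) = (0 - i, -1 - i).
A real fundamental pair from Re and Im of e^((4+2i)t)v: X_1 = e^(4t)(cos(2t)·(0,-1) + sin(2t)·(1,1)), X_2 = e^(4t)(sin(2t)·(0,-1) - cos(2t)·(1,1)).
General solution: c_1X_1 + c_2X_2.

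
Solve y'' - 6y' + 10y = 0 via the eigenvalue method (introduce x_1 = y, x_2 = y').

y(t) = c_1e^(3t)cos(t) + c_2e^(3t)sin(t)

Let x_1 = y, x_2 = y'. Then x_1' = x_2 and x_2' = -10x_1 + 6x_2.
A = [[0,1],[-10,6]]; det(A-λI) = λ^2 - 6λ + 10.
Eigenvalues λ = 3 ± i.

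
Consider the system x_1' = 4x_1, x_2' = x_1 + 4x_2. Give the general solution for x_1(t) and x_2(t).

x_1(t) = K_2e^(4t), x_2(t) = K_1e^(4t) + K_2te^(4t) + 3K_2e^(4t)

Coefficient matrix A = [[4, 0], [1, 4]].
Characteristic polynomial det(A - λI) = λ^2 - 8λ + 16 = 0.
Single eigenvalue λ = 4 with algebraic multiplicity 2.
Eigenvector v = (0,1); generalized eigenvector w with (A-λI)w=v is (1,3).
General solution: e^(4t)[K_1·v + K_2·(t·v + w)].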